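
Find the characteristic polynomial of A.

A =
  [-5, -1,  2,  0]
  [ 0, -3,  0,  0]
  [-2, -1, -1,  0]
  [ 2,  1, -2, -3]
x^4 + 12*x^3 + 54*x^2 + 108*x + 81

Expanding det(x·I − A) (e.g. by cofactor expansion or by noting that A is similar to its Jordan form J, which has the same characteristic polynomial as A) gives
  χ_A(x) = x^4 + 12*x^3 + 54*x^2 + 108*x + 81
which factors as (x + 3)^4. The eigenvalues (with algebraic multiplicities) are λ = -3 with multiplicity 4.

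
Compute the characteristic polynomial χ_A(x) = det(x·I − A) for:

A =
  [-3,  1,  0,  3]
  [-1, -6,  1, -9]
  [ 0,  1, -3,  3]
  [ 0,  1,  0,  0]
x^4 + 12*x^3 + 54*x^2 + 108*x + 81

Expanding det(x·I − A) (e.g. by cofactor expansion or by noting that A is similar to its Jordan form J, which has the same characteristic polynomial as A) gives
  χ_A(x) = x^4 + 12*x^3 + 54*x^2 + 108*x + 81
which factors as (x + 3)^4. The eigenvalues (with algebraic multiplicities) are λ = -3 with multiplicity 4.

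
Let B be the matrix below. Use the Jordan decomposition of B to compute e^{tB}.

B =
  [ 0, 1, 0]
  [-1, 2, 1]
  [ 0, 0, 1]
e^{tB} =
  [-t*exp(t) + exp(t), t*exp(t), t^2*exp(t)/2]
  [-t*exp(t), t*exp(t) + exp(t), t^2*exp(t)/2 + t*exp(t)]
  [0, 0, exp(t)]

Strategy: write B = P · J · P⁻¹ where J is a Jordan canonical form, so e^{tB} = P · e^{tJ} · P⁻¹, and e^{tJ} can be computed block-by-block.

B has Jordan form
J =
  [1, 1, 0]
  [0, 1, 1]
  [0, 0, 1]
(up to reordering of blocks).

Per-block formulas:
  For a 3×3 Jordan block J_3(1): exp(t · J_3(1)) = e^(1t)·(I + t·N + (t^2/2)·N^2), where N is the 3×3 nilpotent shift.

After assembling e^{tJ} and conjugating by P, we get:

e^{tB} =
  [-t*exp(t) + exp(t), t*exp(t), t^2*exp(t)/2]
  [-t*exp(t), t*exp(t) + exp(t), t^2*exp(t)/2 + t*exp(t)]
  [0, 0, exp(t)]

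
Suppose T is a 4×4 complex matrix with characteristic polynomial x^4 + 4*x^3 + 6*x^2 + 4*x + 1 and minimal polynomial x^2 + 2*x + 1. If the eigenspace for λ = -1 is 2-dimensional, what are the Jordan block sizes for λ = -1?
Block sizes for λ = -1: [2, 2]

Step 1 — from the characteristic polynomial, algebraic multiplicity of λ = -1 is 4. From dim ker(T − (-1)·I) = 2, there are exactly 2 Jordan blocks for λ = -1.
Step 2 — from the minimal polynomial, the factor (x + 1)^2 tells us the largest block for λ = -1 has size 2.
Step 3 — with total size 4, 2 blocks, and largest block 2, the block sizes (in nonincreasing order) are [2, 2].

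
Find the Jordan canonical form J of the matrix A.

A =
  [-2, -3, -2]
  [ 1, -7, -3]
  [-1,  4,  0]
J_3(-3)

The characteristic polynomial is
  det(x·I − A) = x^3 + 9*x^2 + 27*x + 27 = (x + 3)^3

Eigenvalues and multiplicities (the geometric multiplicity of λ is n − rank(A − λI), which equals the number of Jordan blocks for λ):
  λ = -3: algebraic multiplicity = 3, geometric multiplicity = 1

Determining the block sizes for each eigenvalue:
  λ = -3: one block (gm = 1), so the single block has size am = 3 → block sizes [3]

Assembling the blocks gives a Jordan form
J =
  [-3,  1,  0]
  [ 0, -3,  1]
  [ 0,  0, -3]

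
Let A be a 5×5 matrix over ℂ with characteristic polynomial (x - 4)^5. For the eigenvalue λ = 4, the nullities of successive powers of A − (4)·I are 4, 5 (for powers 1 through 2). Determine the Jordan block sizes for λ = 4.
Block sizes for λ = 4: [2, 1, 1, 1]

From the dimensions of kernels of powers, the number of Jordan blocks of size at least j is d_j − d_{j−1} where d_j = dim ker(N^j) (with d_0 = 0). Computing the differences gives [4, 1].
The number of blocks of size exactly k is (#blocks of size ≥ k) − (#blocks of size ≥ k + 1), so the partition is: 3 block(s) of size 1, 1 block(s) of size 2.
In nonincreasing order the block sizes are [2, 1, 1, 1].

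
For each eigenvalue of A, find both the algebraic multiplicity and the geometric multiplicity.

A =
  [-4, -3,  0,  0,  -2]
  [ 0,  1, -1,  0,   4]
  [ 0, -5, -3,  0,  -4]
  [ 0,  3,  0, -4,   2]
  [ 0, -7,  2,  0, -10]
λ = -4: alg = 5, geom = 3

Step 1 — factor the characteristic polynomial to read off the algebraic multiplicities:
  χ_A(x) = (x + 4)^5

Step 2 — compute geometric multiplicities via the rank-nullity identity g(λ) = n − rank(A − λI):
  rank(A − (-4)·I) = 2, so dim ker(A − (-4)·I) = n − 2 = 3

Summary:
  λ = -4: algebraic multiplicity = 5, geometric multiplicity = 3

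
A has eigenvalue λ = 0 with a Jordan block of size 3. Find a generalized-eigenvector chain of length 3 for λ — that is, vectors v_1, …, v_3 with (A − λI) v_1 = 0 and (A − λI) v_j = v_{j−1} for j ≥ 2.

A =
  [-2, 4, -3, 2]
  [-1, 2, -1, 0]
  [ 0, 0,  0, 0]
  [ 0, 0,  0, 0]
A Jordan chain for λ = 0 of length 3:
v_1 = (2, 1, 0, 0)ᵀ
v_2 = (-3, -1, 0, 0)ᵀ
v_3 = (0, 0, 1, 0)ᵀ

Let N = A − (0)·I. We want v_3 with N^3 v_3 = 0 but N^2 v_3 ≠ 0; then v_{j-1} := N · v_j for j = 3, …, 2.

Pick v_3 = (0, 0, 1, 0)ᵀ.
Then v_2 = N · v_3 = (-3, -1, 0, 0)ᵀ.
Then v_1 = N · v_2 = (2, 1, 0, 0)ᵀ.

Sanity check: (A − (0)·I) v_1 = (0, 0, 0, 0)ᵀ = 0. ✓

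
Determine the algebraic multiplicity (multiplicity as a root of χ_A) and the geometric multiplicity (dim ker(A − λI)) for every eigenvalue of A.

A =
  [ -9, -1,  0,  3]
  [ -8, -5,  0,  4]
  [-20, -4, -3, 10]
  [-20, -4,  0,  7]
λ = -3: alg = 3, geom = 2; λ = -1: alg = 1, geom = 1

Step 1 — factor the characteristic polynomial to read off the algebraic multiplicities:
  χ_A(x) = (x + 1)*(x + 3)^3

Step 2 — compute geometric multiplicities via the rank-nullity identity g(λ) = n − rank(A − λI):
  rank(A − (-3)·I) = 2, so dim ker(A − (-3)·I) = n − 2 = 2
  rank(A − (-1)·I) = 3, so dim ker(A − (-1)·I) = n − 3 = 1

Summary:
  λ = -3: algebraic multiplicity = 3, geometric multiplicity = 2
  λ = -1: algebraic multiplicity = 1, geometric multiplicity = 1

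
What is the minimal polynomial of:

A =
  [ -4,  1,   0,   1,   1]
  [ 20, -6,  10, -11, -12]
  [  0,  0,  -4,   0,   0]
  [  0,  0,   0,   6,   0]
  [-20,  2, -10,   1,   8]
x^4 - 4*x^3 - 44*x^2 + 96*x + 576

The characteristic polynomial is χ_A(x) = (x - 6)^2*(x + 4)^3, so the eigenvalues are known. The minimal polynomial is
  m_A(x) = Π_λ (x − λ)^{k_λ}
where k_λ is the size of the *largest* Jordan block for λ (equivalently, the smallest k with (A − λI)^k v = 0 for every generalised eigenvector v of λ).

  λ = -4: largest Jordan block has size 2, contributing (x + 4)^2
  λ = 6: largest Jordan block has size 2, contributing (x − 6)^2

So m_A(x) = (x - 6)^2*(x + 4)^2 = x^4 - 4*x^3 - 44*x^2 + 96*x + 576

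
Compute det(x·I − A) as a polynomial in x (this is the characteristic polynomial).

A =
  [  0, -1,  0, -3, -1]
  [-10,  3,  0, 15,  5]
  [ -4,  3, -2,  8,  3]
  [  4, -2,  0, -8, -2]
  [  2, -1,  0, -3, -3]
x^5 + 10*x^4 + 40*x^3 + 80*x^2 + 80*x + 32

Expanding det(x·I − A) (e.g. by cofactor expansion or by noting that A is similar to its Jordan form J, which has the same characteristic polynomial as A) gives
  χ_A(x) = x^5 + 10*x^4 + 40*x^3 + 80*x^2 + 80*x + 32
which factors as (x + 2)^5. The eigenvalues (with algebraic multiplicities) are λ = -2 with multiplicity 5.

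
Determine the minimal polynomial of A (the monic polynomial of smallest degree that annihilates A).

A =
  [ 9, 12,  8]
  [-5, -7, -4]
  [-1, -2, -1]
x^3 - x^2 - 5*x - 3

The characteristic polynomial is χ_A(x) = (x - 3)*(x + 1)^2, so the eigenvalues are known. The minimal polynomial is
  m_A(x) = Π_λ (x − λ)^{k_λ}
where k_λ is the size of the *largest* Jordan block for λ (equivalently, the smallest k with (A − λI)^k v = 0 for every generalised eigenvector v of λ).

  λ = -1: largest Jordan block has size 2, contributing (x + 1)^2
  λ = 3: largest Jordan block has size 1, contributing (x − 3)

So m_A(x) = (x - 3)*(x + 1)^2 = x^3 - x^2 - 5*x - 3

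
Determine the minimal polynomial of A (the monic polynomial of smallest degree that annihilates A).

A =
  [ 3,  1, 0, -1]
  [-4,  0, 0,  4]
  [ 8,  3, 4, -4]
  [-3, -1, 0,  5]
x^4 - 12*x^3 + 52*x^2 - 96*x + 64

The characteristic polynomial is χ_A(x) = (x - 4)^2*(x - 2)^2, so the eigenvalues are known. The minimal polynomial is
  m_A(x) = Π_λ (x − λ)^{k_λ}
where k_λ is the size of the *largest* Jordan block for λ (equivalently, the smallest k with (A − λI)^k v = 0 for every generalised eigenvector v of λ).

  λ = 2: largest Jordan block has size 2, contributing (x − 2)^2
  λ = 4: largest Jordan block has size 2, contributing (x − 4)^2

So m_A(x) = (x - 4)^2*(x - 2)^2 = x^4 - 12*x^3 + 52*x^2 - 96*x + 64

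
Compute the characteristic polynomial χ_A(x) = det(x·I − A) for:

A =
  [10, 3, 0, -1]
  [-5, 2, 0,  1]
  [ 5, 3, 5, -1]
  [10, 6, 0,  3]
x^4 - 20*x^3 + 150*x^2 - 500*x + 625

Expanding det(x·I − A) (e.g. by cofactor expansion or by noting that A is similar to its Jordan form J, which has the same characteristic polynomial as A) gives
  χ_A(x) = x^4 - 20*x^3 + 150*x^2 - 500*x + 625
which factors as (x - 5)^4. The eigenvalues (with algebraic multiplicities) are λ = 5 with multiplicity 4.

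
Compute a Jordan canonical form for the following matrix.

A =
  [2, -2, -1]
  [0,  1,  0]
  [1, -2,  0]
J_2(1) ⊕ J_1(1)

The characteristic polynomial is
  det(x·I − A) = x^3 - 3*x^2 + 3*x - 1 = (x - 1)^3

Eigenvalues and multiplicities (the geometric multiplicity of λ is n − rank(A − λI), which equals the number of Jordan blocks for λ):
  λ = 1: algebraic multiplicity = 3, geometric multiplicity = 2

Determining the block sizes for each eigenvalue:
  λ = 1: 2 blocks summing to 3 forces exactly one block of size 2 and the rest size 1 → block sizes [2, 1]

Assembling the blocks gives a Jordan form
J =
  [1, 1, 0]
  [0, 1, 0]
  [0, 0, 1]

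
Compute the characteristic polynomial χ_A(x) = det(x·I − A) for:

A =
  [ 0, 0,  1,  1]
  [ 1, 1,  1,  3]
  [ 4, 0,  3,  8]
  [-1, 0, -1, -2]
x^4 - 2*x^3 + 2*x - 1

Expanding det(x·I − A) (e.g. by cofactor expansion or by noting that A is similar to its Jordan form J, which has the same characteristic polynomial as A) gives
  χ_A(x) = x^4 - 2*x^3 + 2*x - 1
which factors as (x - 1)^3*(x + 1). The eigenvalues (with algebraic multiplicities) are λ = -1 with multiplicity 1, λ = 1 with multiplicity 3.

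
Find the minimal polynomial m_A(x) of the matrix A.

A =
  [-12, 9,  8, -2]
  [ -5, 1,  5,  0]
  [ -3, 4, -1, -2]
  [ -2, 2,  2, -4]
x^3 + 12*x^2 + 48*x + 64

The characteristic polynomial is χ_A(x) = (x + 4)^4, so the eigenvalues are known. The minimal polynomial is
  m_A(x) = Π_λ (x − λ)^{k_λ}
where k_λ is the size of the *largest* Jordan block for λ (equivalently, the smallest k with (A − λI)^k v = 0 for every generalised eigenvector v of λ).

  λ = -4: largest Jordan block has size 3, contributing (x + 4)^3

So m_A(x) = (x + 4)^3 = x^3 + 12*x^2 + 48*x + 64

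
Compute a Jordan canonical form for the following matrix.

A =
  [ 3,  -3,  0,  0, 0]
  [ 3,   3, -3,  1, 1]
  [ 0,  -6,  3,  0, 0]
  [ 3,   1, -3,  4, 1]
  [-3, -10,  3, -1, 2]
J_3(3) ⊕ J_1(3) ⊕ J_1(3)

The characteristic polynomial is
  det(x·I − A) = x^5 - 15*x^4 + 90*x^3 - 270*x^2 + 405*x - 243 = (x - 3)^5

Eigenvalues and multiplicities (the geometric multiplicity of λ is n − rank(A − λI), which equals the number of Jordan blocks for λ):
  λ = 3: algebraic multiplicity = 5, geometric multiplicity = 3

Determining the block sizes for each eigenvalue:
  λ = 3: with am = 5 and gm = 3, the partition is not yet determined (e.g. several partitions of 5 into 3 parts exist). Let N = A − (3)·I. Computing rank(N^1) = 2, rank(N^2) = 1, rank(N^3) = 0; the number of blocks of size ≥ j is rank(N^{j−1}) − rank(N^j), giving [3, 1, 1]. So we have 1 block(s) of size 3, 2 block(s) of size 1 → block sizes [3, 1, 1]

Assembling the blocks gives a Jordan form
J =
  [3, 1, 0, 0, 0]
  [0, 3, 1, 0, 0]
  [0, 0, 3, 0, 0]
  [0, 0, 0, 3, 0]
  [0, 0, 0, 0, 3]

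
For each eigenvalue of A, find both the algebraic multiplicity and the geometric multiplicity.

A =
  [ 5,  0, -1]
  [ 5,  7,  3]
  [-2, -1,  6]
λ = 6: alg = 3, geom = 1

Step 1 — factor the characteristic polynomial to read off the algebraic multiplicities:
  χ_A(x) = (x - 6)^3

Step 2 — compute geometric multiplicities via the rank-nullity identity g(λ) = n − rank(A − λI):
  rank(A − (6)·I) = 2, so dim ker(A − (6)·I) = n − 2 = 1

Summary:
  λ = 6: algebraic multiplicity = 3, geometric multiplicity = 1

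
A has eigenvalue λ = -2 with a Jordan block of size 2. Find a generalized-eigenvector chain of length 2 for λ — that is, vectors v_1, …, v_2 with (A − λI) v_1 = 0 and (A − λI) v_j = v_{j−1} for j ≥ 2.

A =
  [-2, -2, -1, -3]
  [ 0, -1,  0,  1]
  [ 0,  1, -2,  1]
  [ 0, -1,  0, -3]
A Jordan chain for λ = -2 of length 2:
v_1 = (-2, 1, 1, -1)ᵀ
v_2 = (0, 1, 0, 0)ᵀ

Let N = A − (-2)·I. We want v_2 with N^2 v_2 = 0 but N^1 v_2 ≠ 0; then v_{j-1} := N · v_j for j = 2, …, 2.

Pick v_2 = (0, 1, 0, 0)ᵀ.
Then v_1 = N · v_2 = (-2, 1, 1, -1)ᵀ.

Sanity check: (A − (-2)·I) v_1 = (0, 0, 0, 0)ᵀ = 0. ✓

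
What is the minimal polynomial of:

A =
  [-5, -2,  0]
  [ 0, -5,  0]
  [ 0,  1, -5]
x^2 + 10*x + 25

The characteristic polynomial is χ_A(x) = (x + 5)^3, so the eigenvalues are known. The minimal polynomial is
  m_A(x) = Π_λ (x − λ)^{k_λ}
where k_λ is the size of the *largest* Jordan block for λ (equivalently, the smallest k with (A − λI)^k v = 0 for every generalised eigenvector v of λ).

  λ = -5: largest Jordan block has size 2, contributing (x + 5)^2

So m_A(x) = (x + 5)^2 = x^2 + 10*x + 25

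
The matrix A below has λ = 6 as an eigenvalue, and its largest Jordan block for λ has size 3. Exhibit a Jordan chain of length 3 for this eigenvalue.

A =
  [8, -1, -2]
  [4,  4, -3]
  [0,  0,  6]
A Jordan chain for λ = 6 of length 3:
v_1 = (-1, -2, 0)ᵀ
v_2 = (-2, -3, 0)ᵀ
v_3 = (0, 0, 1)ᵀ

Let N = A − (6)·I. We want v_3 with N^3 v_3 = 0 but N^2 v_3 ≠ 0; then v_{j-1} := N · v_j for j = 3, …, 2.

Pick v_3 = (0, 0, 1)ᵀ.
Then v_2 = N · v_3 = (-2, -3, 0)ᵀ.
Then v_1 = N · v_2 = (-1, -2, 0)ᵀ.

Sanity check: (A − (6)·I) v_1 = (0, 0, 0)ᵀ = 0. ✓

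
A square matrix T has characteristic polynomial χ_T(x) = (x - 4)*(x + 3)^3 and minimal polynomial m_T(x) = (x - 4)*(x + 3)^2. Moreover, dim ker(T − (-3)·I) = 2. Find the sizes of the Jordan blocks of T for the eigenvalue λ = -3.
Block sizes for λ = -3: [2, 1]

Step 1 — from the characteristic polynomial, algebraic multiplicity of λ = -3 is 3. From dim ker(T − (-3)·I) = 2, there are exactly 2 Jordan blocks for λ = -3.
Step 2 — from the minimal polynomial, the factor (x + 3)^2 tells us the largest block for λ = -3 has size 2.
Step 3 — with total size 3, 2 blocks, and largest block 2, the block sizes (in nonincreasing order) are [2, 1].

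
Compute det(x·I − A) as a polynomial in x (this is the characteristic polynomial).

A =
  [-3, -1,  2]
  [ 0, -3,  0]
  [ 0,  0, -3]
x^3 + 9*x^2 + 27*x + 27

Expanding det(x·I − A) (e.g. by cofactor expansion or by noting that A is similar to its Jordan form J, which has the same characteristic polynomial as A) gives
  χ_A(x) = x^3 + 9*x^2 + 27*x + 27
which factors as (x + 3)^3. The eigenvalues (with algebraic multiplicities) are λ = -3 with multiplicity 3.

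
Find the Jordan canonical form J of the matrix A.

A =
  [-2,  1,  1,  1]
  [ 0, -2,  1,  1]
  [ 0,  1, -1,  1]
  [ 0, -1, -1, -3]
J_3(-2) ⊕ J_1(-2)

The characteristic polynomial is
  det(x·I − A) = x^4 + 8*x^3 + 24*x^2 + 32*x + 16 = (x + 2)^4

Eigenvalues and multiplicities (the geometric multiplicity of λ is n − rank(A − λI), which equals the number of Jordan blocks for λ):
  λ = -2: algebraic multiplicity = 4, geometric multiplicity = 2

Determining the block sizes for each eigenvalue:
  λ = -2: with am = 4 and gm = 2, the partition is not yet determined (e.g. several partitions of 4 into 2 parts exist). Let N = A − (-2)·I. Computing rank(N^1) = 2, rank(N^2) = 1, rank(N^3) = 0; the number of blocks of size ≥ j is rank(N^{j−1}) − rank(N^j), giving [2, 1, 1]. So we have 1 block(s) of size 3, 1 block(s) of size 1 → block sizes [3, 1]

Assembling the blocks gives a Jordan form
J =
  [-2,  1,  0,  0]
  [ 0, -2,  1,  0]
  [ 0,  0, -2,  0]
  [ 0,  0,  0, -2]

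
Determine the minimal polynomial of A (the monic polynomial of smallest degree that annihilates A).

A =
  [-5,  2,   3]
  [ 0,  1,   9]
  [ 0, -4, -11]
x^2 + 10*x + 25

The characteristic polynomial is χ_A(x) = (x + 5)^3, so the eigenvalues are known. The minimal polynomial is
  m_A(x) = Π_λ (x − λ)^{k_λ}
where k_λ is the size of the *largest* Jordan block for λ (equivalently, the smallest k with (A − λI)^k v = 0 for every generalised eigenvector v of λ).

  λ = -5: largest Jordan block has size 2, contributing (x + 5)^2

So m_A(x) = (x + 5)^2 = x^2 + 10*x + 25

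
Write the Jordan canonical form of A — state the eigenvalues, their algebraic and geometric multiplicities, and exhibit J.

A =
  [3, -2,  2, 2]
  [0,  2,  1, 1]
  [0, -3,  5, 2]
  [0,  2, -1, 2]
J_3(3) ⊕ J_1(3)

The characteristic polynomial is
  det(x·I − A) = x^4 - 12*x^3 + 54*x^2 - 108*x + 81 = (x - 3)^4

Eigenvalues and multiplicities (the geometric multiplicity of λ is n − rank(A − λI), which equals the number of Jordan blocks for λ):
  λ = 3: algebraic multiplicity = 4, geometric multiplicity = 2

Determining the block sizes for each eigenvalue:
  λ = 3: with am = 4 and gm = 2, the partition is not yet determined (e.g. several partitions of 4 into 2 parts exist). Let N = A − (3)·I. Computing rank(N^1) = 2, rank(N^2) = 1, rank(N^3) = 0; the number of blocks of size ≥ j is rank(N^{j−1}) − rank(N^j), giving [2, 1, 1]. So we have 1 block(s) of size 3, 1 block(s) of size 1 → block sizes [3, 1]

Assembling the blocks gives a Jordan form
J =
  [3, 1, 0, 0]
  [0, 3, 1, 0]
  [0, 0, 3, 0]
  [0, 0, 0, 3]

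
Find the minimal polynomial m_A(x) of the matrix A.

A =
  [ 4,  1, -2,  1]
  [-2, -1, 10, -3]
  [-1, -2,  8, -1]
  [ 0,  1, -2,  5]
x^2 - 8*x + 16

The characteristic polynomial is χ_A(x) = (x - 4)^4, so the eigenvalues are known. The minimal polynomial is
  m_A(x) = Π_λ (x − λ)^{k_λ}
where k_λ is the size of the *largest* Jordan block for λ (equivalently, the smallest k with (A − λI)^k v = 0 for every generalised eigenvector v of λ).

  λ = 4: largest Jordan block has size 2, contributing (x − 4)^2

So m_A(x) = (x - 4)^2 = x^2 - 8*x + 16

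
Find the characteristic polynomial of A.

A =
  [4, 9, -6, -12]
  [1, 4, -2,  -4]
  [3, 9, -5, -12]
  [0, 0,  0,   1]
x^4 - 4*x^3 + 6*x^2 - 4*x + 1

Expanding det(x·I − A) (e.g. by cofactor expansion or by noting that A is similar to its Jordan form J, which has the same characteristic polynomial as A) gives
  χ_A(x) = x^4 - 4*x^3 + 6*x^2 - 4*x + 1
which factors as (x - 1)^4. The eigenvalues (with algebraic multiplicities) are λ = 1 with multiplicity 4.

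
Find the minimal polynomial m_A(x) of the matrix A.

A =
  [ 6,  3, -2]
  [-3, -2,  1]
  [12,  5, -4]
x^3

The characteristic polynomial is χ_A(x) = x^3, so the eigenvalues are known. The minimal polynomial is
  m_A(x) = Π_λ (x − λ)^{k_λ}
where k_λ is the size of the *largest* Jordan block for λ (equivalently, the smallest k with (A − λI)^k v = 0 for every generalised eigenvector v of λ).

  λ = 0: largest Jordan block has size 3, contributing (x − 0)^3

So m_A(x) = x^3 = x^3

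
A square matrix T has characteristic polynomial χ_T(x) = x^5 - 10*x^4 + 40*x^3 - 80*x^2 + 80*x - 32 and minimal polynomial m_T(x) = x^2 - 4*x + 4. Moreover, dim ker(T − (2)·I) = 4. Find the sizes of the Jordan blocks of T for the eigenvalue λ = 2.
Block sizes for λ = 2: [2, 1, 1, 1]

Step 1 — from the characteristic polynomial, algebraic multiplicity of λ = 2 is 5. From dim ker(T − (2)·I) = 4, there are exactly 4 Jordan blocks for λ = 2.
Step 2 — from the minimal polynomial, the factor (x − 2)^2 tells us the largest block for λ = 2 has size 2.
Step 3 — with total size 5, 4 blocks, and largest block 2, the block sizes (in nonincreasing order) are [2, 1, 1, 1].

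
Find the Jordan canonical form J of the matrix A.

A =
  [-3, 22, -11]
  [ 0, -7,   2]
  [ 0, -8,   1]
J_2(-3) ⊕ J_1(-3)

The characteristic polynomial is
  det(x·I − A) = x^3 + 9*x^2 + 27*x + 27 = (x + 3)^3

Eigenvalues and multiplicities (the geometric multiplicity of λ is n − rank(A − λI), which equals the number of Jordan blocks for λ):
  λ = -3: algebraic multiplicity = 3, geometric multiplicity = 2

Determining the block sizes for each eigenvalue:
  λ = -3: 2 blocks summing to 3 forces exactly one block of size 2 and the rest size 1 → block sizes [2, 1]

Assembling the blocks gives a Jordan form
J =
  [-3,  1,  0]
  [ 0, -3,  0]
  [ 0,  0, -3]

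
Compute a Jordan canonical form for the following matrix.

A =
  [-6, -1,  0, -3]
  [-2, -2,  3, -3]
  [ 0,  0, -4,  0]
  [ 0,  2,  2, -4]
J_3(-4) ⊕ J_1(-4)

The characteristic polynomial is
  det(x·I − A) = x^4 + 16*x^3 + 96*x^2 + 256*x + 256 = (x + 4)^4

Eigenvalues and multiplicities (the geometric multiplicity of λ is n − rank(A − λI), which equals the number of Jordan blocks for λ):
  λ = -4: algebraic multiplicity = 4, geometric multiplicity = 2

Determining the block sizes for each eigenvalue:
  λ = -4: with am = 4 and gm = 2, the partition is not yet determined (e.g. several partitions of 4 into 2 parts exist). Let N = A − (-4)·I. Computing rank(N^1) = 2, rank(N^2) = 1, rank(N^3) = 0; the number of blocks of size ≥ j is rank(N^{j−1}) − rank(N^j), giving [2, 1, 1]. So we have 1 block(s) of size 3, 1 block(s) of size 1 → block sizes [3, 1]

Assembling the blocks gives a Jordan form
J =
  [-4,  1,  0,  0]
  [ 0, -4,  1,  0]
  [ 0,  0, -4,  0]
  [ 0,  0,  0, -4]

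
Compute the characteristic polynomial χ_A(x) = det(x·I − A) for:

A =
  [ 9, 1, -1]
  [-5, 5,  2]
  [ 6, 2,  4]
x^3 - 18*x^2 + 108*x - 216

Expanding det(x·I − A) (e.g. by cofactor expansion or by noting that A is similar to its Jordan form J, which has the same characteristic polynomial as A) gives
  χ_A(x) = x^3 - 18*x^2 + 108*x - 216
which factors as (x - 6)^3. The eigenvalues (with algebraic multiplicities) are λ = 6 with multiplicity 3.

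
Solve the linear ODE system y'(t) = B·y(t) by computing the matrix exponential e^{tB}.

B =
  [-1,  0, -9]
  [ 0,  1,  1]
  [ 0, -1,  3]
e^{tB} =
  [exp(-t), 3*t*exp(2*t) - exp(2*t) + exp(-t), -3*t*exp(2*t) - 2*exp(2*t) + 2*exp(-t)]
  [0, -t*exp(2*t) + exp(2*t), t*exp(2*t)]
  [0, -t*exp(2*t), t*exp(2*t) + exp(2*t)]

Strategy: write B = P · J · P⁻¹ where J is a Jordan canonical form, so e^{tB} = P · e^{tJ} · P⁻¹, and e^{tJ} can be computed block-by-block.

B has Jordan form
J =
  [-1, 0, 0]
  [ 0, 2, 1]
  [ 0, 0, 2]
(up to reordering of blocks).

Per-block formulas:
  For a 2×2 Jordan block J_2(2): exp(t · J_2(2)) = e^(2t)·(I + t·N), where N is the 2×2 nilpotent shift.
  For a 1×1 block at λ = -1: exp(t · [-1]) = [e^(-1t)].

After assembling e^{tJ} and conjugating by P, we get:

e^{tB} =
  [exp(-t), 3*t*exp(2*t) - exp(2*t) + exp(-t), -3*t*exp(2*t) - 2*exp(2*t) + 2*exp(-t)]
  [0, -t*exp(2*t) + exp(2*t), t*exp(2*t)]
  [0, -t*exp(2*t), t*exp(2*t) + exp(2*t)]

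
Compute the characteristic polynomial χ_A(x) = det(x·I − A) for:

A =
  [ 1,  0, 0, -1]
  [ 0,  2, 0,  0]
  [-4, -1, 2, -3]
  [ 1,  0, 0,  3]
x^4 - 8*x^3 + 24*x^2 - 32*x + 16

Expanding det(x·I − A) (e.g. by cofactor expansion or by noting that A is similar to its Jordan form J, which has the same characteristic polynomial as A) gives
  χ_A(x) = x^4 - 8*x^3 + 24*x^2 - 32*x + 16
which factors as (x - 2)^4. The eigenvalues (with algebraic multiplicities) are λ = 2 with multiplicity 4.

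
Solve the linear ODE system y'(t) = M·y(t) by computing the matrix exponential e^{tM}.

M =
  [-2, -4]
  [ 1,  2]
e^{tM} =
  [1 - 2*t, -4*t]
  [t, 2*t + 1]

Strategy: write M = P · J · P⁻¹ where J is a Jordan canonical form, so e^{tM} = P · e^{tJ} · P⁻¹, and e^{tJ} can be computed block-by-block.

M has Jordan form
J =
  [0, 1]
  [0, 0]
(up to reordering of blocks).

Per-block formulas:
  For a 2×2 Jordan block J_2(0): exp(t · J_2(0)) = e^(0t)·(I + t·N), where N is the 2×2 nilpotent shift.

After assembling e^{tJ} and conjugating by P, we get:

e^{tM} =
  [1 - 2*t, -4*t]
  [t, 2*t + 1]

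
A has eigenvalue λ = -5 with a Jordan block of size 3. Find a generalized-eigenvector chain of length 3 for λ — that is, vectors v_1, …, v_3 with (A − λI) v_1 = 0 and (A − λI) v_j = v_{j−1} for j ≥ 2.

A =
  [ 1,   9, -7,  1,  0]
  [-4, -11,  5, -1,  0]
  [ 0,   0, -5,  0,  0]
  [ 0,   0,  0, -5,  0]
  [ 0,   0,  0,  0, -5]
A Jordan chain for λ = -5 of length 3:
v_1 = (3, -2, 0, 0, 0)ᵀ
v_2 = (-7, 5, 0, 0, 0)ᵀ
v_3 = (0, 0, 1, 0, 0)ᵀ

Let N = A − (-5)·I. We want v_3 with N^3 v_3 = 0 but N^2 v_3 ≠ 0; then v_{j-1} := N · v_j for j = 3, …, 2.

Pick v_3 = (0, 0, 1, 0, 0)ᵀ.
Then v_2 = N · v_3 = (-7, 5, 0, 0, 0)ᵀ.
Then v_1 = N · v_2 = (3, -2, 0, 0, 0)ᵀ.

Sanity check: (A − (-5)·I) v_1 = (0, 0, 0, 0, 0)ᵀ = 0. ✓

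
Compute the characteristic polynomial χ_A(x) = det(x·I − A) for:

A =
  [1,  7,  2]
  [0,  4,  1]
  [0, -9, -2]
x^3 - 3*x^2 + 3*x - 1

Expanding det(x·I − A) (e.g. by cofactor expansion or by noting that A is similar to its Jordan form J, which has the same characteristic polynomial as A) gives
  χ_A(x) = x^3 - 3*x^2 + 3*x - 1
which factors as (x - 1)^3. The eigenvalues (with algebraic multiplicities) are λ = 1 with multiplicity 3.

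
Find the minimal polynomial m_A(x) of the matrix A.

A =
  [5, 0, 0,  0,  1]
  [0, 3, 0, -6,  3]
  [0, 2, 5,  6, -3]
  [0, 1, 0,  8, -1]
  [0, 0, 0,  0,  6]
x^2 - 11*x + 30

The characteristic polynomial is χ_A(x) = (x - 6)^2*(x - 5)^3, so the eigenvalues are known. The minimal polynomial is
  m_A(x) = Π_λ (x − λ)^{k_λ}
where k_λ is the size of the *largest* Jordan block for λ (equivalently, the smallest k with (A − λI)^k v = 0 for every generalised eigenvector v of λ).

  λ = 5: largest Jordan block has size 1, contributing (x − 5)
  λ = 6: largest Jordan block has size 1, contributing (x − 6)

So m_A(x) = (x - 6)*(x - 5) = x^2 - 11*x + 30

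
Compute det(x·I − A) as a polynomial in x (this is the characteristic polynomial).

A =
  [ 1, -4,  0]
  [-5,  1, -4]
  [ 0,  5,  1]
x^3 - 3*x^2 + 3*x - 1

Expanding det(x·I − A) (e.g. by cofactor expansion or by noting that A is similar to its Jordan form J, which has the same characteristic polynomial as A) gives
  χ_A(x) = x^3 - 3*x^2 + 3*x - 1
which factors as (x - 1)^3. The eigenvalues (with algebraic multiplicities) are λ = 1 with multiplicity 3.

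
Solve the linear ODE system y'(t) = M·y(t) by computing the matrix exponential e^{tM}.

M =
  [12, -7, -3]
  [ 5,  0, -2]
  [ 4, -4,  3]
e^{tM} =
  [t^2*exp(5*t) + 7*t*exp(5*t) + exp(5*t), -t^2*exp(5*t) - 7*t*exp(5*t), -t^2*exp(5*t)/2 - 3*t*exp(5*t)]
  [t^2*exp(5*t) + 5*t*exp(5*t), -t^2*exp(5*t) - 5*t*exp(5*t) + exp(5*t), -t^2*exp(5*t)/2 - 2*t*exp(5*t)]
  [4*t*exp(5*t), -4*t*exp(5*t), -2*t*exp(5*t) + exp(5*t)]

Strategy: write M = P · J · P⁻¹ where J is a Jordan canonical form, so e^{tM} = P · e^{tJ} · P⁻¹, and e^{tJ} can be computed block-by-block.

M has Jordan form
J =
  [5, 1, 0]
  [0, 5, 1]
  [0, 0, 5]
(up to reordering of blocks).

Per-block formulas:
  For a 3×3 Jordan block J_3(5): exp(t · J_3(5)) = e^(5t)·(I + t·N + (t^2/2)·N^2), where N is the 3×3 nilpotent shift.

After assembling e^{tJ} and conjugating by P, we get:

e^{tM} =
  [t^2*exp(5*t) + 7*t*exp(5*t) + exp(5*t), -t^2*exp(5*t) - 7*t*exp(5*t), -t^2*exp(5*t)/2 - 3*t*exp(5*t)]
  [t^2*exp(5*t) + 5*t*exp(5*t), -t^2*exp(5*t) - 5*t*exp(5*t) + exp(5*t), -t^2*exp(5*t)/2 - 2*t*exp(5*t)]
  [4*t*exp(5*t), -4*t*exp(5*t), -2*t*exp(5*t) + exp(5*t)]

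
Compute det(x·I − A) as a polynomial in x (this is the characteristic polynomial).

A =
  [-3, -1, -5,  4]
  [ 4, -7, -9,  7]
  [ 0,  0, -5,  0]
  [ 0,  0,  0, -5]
x^4 + 20*x^3 + 150*x^2 + 500*x + 625

Expanding det(x·I − A) (e.g. by cofactor expansion or by noting that A is similar to its Jordan form J, which has the same characteristic polynomial as A) gives
  χ_A(x) = x^4 + 20*x^3 + 150*x^2 + 500*x + 625
which factors as (x + 5)^4. The eigenvalues (with algebraic multiplicities) are λ = -5 with multiplicity 4.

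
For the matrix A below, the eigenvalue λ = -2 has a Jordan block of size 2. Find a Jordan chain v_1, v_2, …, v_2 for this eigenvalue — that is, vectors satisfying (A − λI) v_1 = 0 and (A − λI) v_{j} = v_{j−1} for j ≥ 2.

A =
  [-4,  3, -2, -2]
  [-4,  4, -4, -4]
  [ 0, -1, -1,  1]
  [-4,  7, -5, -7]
A Jordan chain for λ = -2 of length 2:
v_1 = (-2, -4, 0, -4)ᵀ
v_2 = (1, 0, 0, 0)ᵀ

Let N = A − (-2)·I. We want v_2 with N^2 v_2 = 0 but N^1 v_2 ≠ 0; then v_{j-1} := N · v_j for j = 2, …, 2.

Pick v_2 = (1, 0, 0, 0)ᵀ.
Then v_1 = N · v_2 = (-2, -4, 0, -4)ᵀ.

Sanity check: (A − (-2)·I) v_1 = (0, 0, 0, 0)ᵀ = 0. ✓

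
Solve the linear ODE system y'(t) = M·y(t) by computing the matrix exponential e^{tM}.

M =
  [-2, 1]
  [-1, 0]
e^{tM} =
  [-t*exp(-t) + exp(-t), t*exp(-t)]
  [-t*exp(-t), t*exp(-t) + exp(-t)]

Strategy: write M = P · J · P⁻¹ where J is a Jordan canonical form, so e^{tM} = P · e^{tJ} · P⁻¹, and e^{tJ} can be computed block-by-block.

M has Jordan form
J =
  [-1,  1]
  [ 0, -1]
(up to reordering of blocks).

Per-block formulas:
  For a 2×2 Jordan block J_2(-1): exp(t · J_2(-1)) = e^(-1t)·(I + t·N), where N is the 2×2 nilpotent shift.

After assembling e^{tJ} and conjugating by P, we get:

e^{tM} =
  [-t*exp(-t) + exp(-t), t*exp(-t)]
  [-t*exp(-t), t*exp(-t) + exp(-t)]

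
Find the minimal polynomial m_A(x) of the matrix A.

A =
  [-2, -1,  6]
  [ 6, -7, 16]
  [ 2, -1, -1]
x^3 + 10*x^2 + 33*x + 36

The characteristic polynomial is χ_A(x) = (x + 3)^2*(x + 4), so the eigenvalues are known. The minimal polynomial is
  m_A(x) = Π_λ (x − λ)^{k_λ}
where k_λ is the size of the *largest* Jordan block for λ (equivalently, the smallest k with (A − λI)^k v = 0 for every generalised eigenvector v of λ).

  λ = -4: largest Jordan block has size 1, contributing (x + 4)
  λ = -3: largest Jordan block has size 2, contributing (x + 3)^2

So m_A(x) = (x + 3)^2*(x + 4) = x^3 + 10*x^2 + 33*x + 36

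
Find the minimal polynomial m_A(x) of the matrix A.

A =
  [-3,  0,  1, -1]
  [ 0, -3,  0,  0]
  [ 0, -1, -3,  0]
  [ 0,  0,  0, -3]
x^3 + 9*x^2 + 27*x + 27

The characteristic polynomial is χ_A(x) = (x + 3)^4, so the eigenvalues are known. The minimal polynomial is
  m_A(x) = Π_λ (x − λ)^{k_λ}
where k_λ is the size of the *largest* Jordan block for λ (equivalently, the smallest k with (A − λI)^k v = 0 for every generalised eigenvector v of λ).

  λ = -3: largest Jordan block has size 3, contributing (x + 3)^3

So m_A(x) = (x + 3)^3 = x^3 + 9*x^2 + 27*x + 27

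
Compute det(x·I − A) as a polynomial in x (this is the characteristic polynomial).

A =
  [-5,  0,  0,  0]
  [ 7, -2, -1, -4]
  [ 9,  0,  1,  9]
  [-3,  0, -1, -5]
x^4 + 11*x^3 + 42*x^2 + 68*x + 40

Expanding det(x·I − A) (e.g. by cofactor expansion or by noting that A is similar to its Jordan form J, which has the same characteristic polynomial as A) gives
  χ_A(x) = x^4 + 11*x^3 + 42*x^2 + 68*x + 40
which factors as (x + 2)^3*(x + 5). The eigenvalues (with algebraic multiplicities) are λ = -5 with multiplicity 1, λ = -2 with multiplicity 3.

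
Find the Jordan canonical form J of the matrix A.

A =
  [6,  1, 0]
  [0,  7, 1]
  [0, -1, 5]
J_3(6)

The characteristic polynomial is
  det(x·I − A) = x^3 - 18*x^2 + 108*x - 216 = (x - 6)^3

Eigenvalues and multiplicities (the geometric multiplicity of λ is n − rank(A − λI), which equals the number of Jordan blocks for λ):
  λ = 6: algebraic multiplicity = 3, geometric multiplicity = 1

Determining the block sizes for each eigenvalue:
  λ = 6: one block (gm = 1), so the single block has size am = 3 → block sizes [3]

Assembling the blocks gives a Jordan form
J =
  [6, 1, 0]
  [0, 6, 1]
  [0, 0, 6]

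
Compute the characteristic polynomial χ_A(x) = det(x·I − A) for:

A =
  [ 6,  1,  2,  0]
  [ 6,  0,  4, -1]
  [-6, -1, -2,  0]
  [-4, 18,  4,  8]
x^4 - 12*x^3 + 48*x^2 - 64*x

Expanding det(x·I − A) (e.g. by cofactor expansion or by noting that A is similar to its Jordan form J, which has the same characteristic polynomial as A) gives
  χ_A(x) = x^4 - 12*x^3 + 48*x^2 - 64*x
which factors as x*(x - 4)^3. The eigenvalues (with algebraic multiplicities) are λ = 0 with multiplicity 1, λ = 4 with multiplicity 3.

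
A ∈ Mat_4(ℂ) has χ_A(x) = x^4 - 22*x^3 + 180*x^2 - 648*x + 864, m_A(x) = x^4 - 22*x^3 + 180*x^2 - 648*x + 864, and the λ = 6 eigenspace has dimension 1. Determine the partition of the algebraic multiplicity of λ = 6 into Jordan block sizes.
Block sizes for λ = 6: [3]

Step 1 — from the characteristic polynomial, algebraic multiplicity of λ = 6 is 3. From dim ker(A − (6)·I) = 1, there are exactly 1 Jordan blocks for λ = 6.
Step 2 — from the minimal polynomial, the factor (x − 6)^3 tells us the largest block for λ = 6 has size 3.
Step 3 — with total size 3, 1 blocks, and largest block 3, the block sizes (in nonincreasing order) are [3].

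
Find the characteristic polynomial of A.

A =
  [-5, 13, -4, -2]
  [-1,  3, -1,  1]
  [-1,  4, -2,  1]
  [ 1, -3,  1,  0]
x^4 + 4*x^3 + 6*x^2 + 4*x + 1

Expanding det(x·I − A) (e.g. by cofactor expansion or by noting that A is similar to its Jordan form J, which has the same characteristic polynomial as A) gives
  χ_A(x) = x^4 + 4*x^3 + 6*x^2 + 4*x + 1
which factors as (x + 1)^4. The eigenvalues (with algebraic multiplicities) are λ = -1 with multiplicity 4.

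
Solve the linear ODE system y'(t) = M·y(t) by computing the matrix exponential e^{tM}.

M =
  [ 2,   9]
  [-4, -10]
e^{tM} =
  [6*t*exp(-4*t) + exp(-4*t), 9*t*exp(-4*t)]
  [-4*t*exp(-4*t), -6*t*exp(-4*t) + exp(-4*t)]

Strategy: write M = P · J · P⁻¹ where J is a Jordan canonical form, so e^{tM} = P · e^{tJ} · P⁻¹, and e^{tJ} can be computed block-by-block.

M has Jordan form
J =
  [-4,  1]
  [ 0, -4]
(up to reordering of blocks).

Per-block formulas:
  For a 2×2 Jordan block J_2(-4): exp(t · J_2(-4)) = e^(-4t)·(I + t·N), where N is the 2×2 nilpotent shift.

After assembling e^{tJ} and conjugating by P, we get:

e^{tM} =
  [6*t*exp(-4*t) + exp(-4*t), 9*t*exp(-4*t)]
  [-4*t*exp(-4*t), -6*t*exp(-4*t) + exp(-4*t)]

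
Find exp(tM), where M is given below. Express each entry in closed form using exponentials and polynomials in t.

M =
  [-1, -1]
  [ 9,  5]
e^{tM} =
  [-3*t*exp(2*t) + exp(2*t), -t*exp(2*t)]
  [9*t*exp(2*t), 3*t*exp(2*t) + exp(2*t)]

Strategy: write M = P · J · P⁻¹ where J is a Jordan canonical form, so e^{tM} = P · e^{tJ} · P⁻¹, and e^{tJ} can be computed block-by-block.

M has Jordan form
J =
  [2, 1]
  [0, 2]
(up to reordering of blocks).

Per-block formulas:
  For a 2×2 Jordan block J_2(2): exp(t · J_2(2)) = e^(2t)·(I + t·N), where N is the 2×2 nilpotent shift.

After assembling e^{tJ} and conjugating by P, we get:

e^{tM} =
  [-3*t*exp(2*t) + exp(2*t), -t*exp(2*t)]
  [9*t*exp(2*t), 3*t*exp(2*t) + exp(2*t)]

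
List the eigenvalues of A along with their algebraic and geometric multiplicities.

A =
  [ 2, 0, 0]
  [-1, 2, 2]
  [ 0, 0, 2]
λ = 2: alg = 3, geom = 2

Step 1 — factor the characteristic polynomial to read off the algebraic multiplicities:
  χ_A(x) = (x - 2)^3

Step 2 — compute geometric multiplicities via the rank-nullity identity g(λ) = n − rank(A − λI):
  rank(A − (2)·I) = 1, so dim ker(A − (2)·I) = n − 1 = 2

Summary:
  λ = 2: algebraic multiplicity = 3, geometric multiplicity = 2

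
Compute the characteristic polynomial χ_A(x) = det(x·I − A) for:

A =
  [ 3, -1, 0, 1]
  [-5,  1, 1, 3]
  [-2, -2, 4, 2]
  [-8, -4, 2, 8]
x^4 - 16*x^3 + 96*x^2 - 256*x + 256

Expanding det(x·I − A) (e.g. by cofactor expansion or by noting that A is similar to its Jordan form J, which has the same characteristic polynomial as A) gives
  χ_A(x) = x^4 - 16*x^3 + 96*x^2 - 256*x + 256
which factors as (x - 4)^4. The eigenvalues (with algebraic multiplicities) are λ = 4 with multiplicity 4.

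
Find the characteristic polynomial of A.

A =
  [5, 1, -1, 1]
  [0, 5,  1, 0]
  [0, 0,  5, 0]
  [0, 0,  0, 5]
x^4 - 20*x^3 + 150*x^2 - 500*x + 625

Expanding det(x·I − A) (e.g. by cofactor expansion or by noting that A is similar to its Jordan form J, which has the same characteristic polynomial as A) gives
  χ_A(x) = x^4 - 20*x^3 + 150*x^2 - 500*x + 625
which factors as (x - 5)^4. The eigenvalues (with algebraic multiplicities) are λ = 5 with multiplicity 4.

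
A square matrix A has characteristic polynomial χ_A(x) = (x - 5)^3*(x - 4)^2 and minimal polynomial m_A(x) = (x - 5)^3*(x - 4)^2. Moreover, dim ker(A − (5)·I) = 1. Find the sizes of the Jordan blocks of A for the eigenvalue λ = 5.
Block sizes for λ = 5: [3]

Step 1 — from the characteristic polynomial, algebraic multiplicity of λ = 5 is 3. From dim ker(A − (5)·I) = 1, there are exactly 1 Jordan blocks for λ = 5.
Step 2 — from the minimal polynomial, the factor (x − 5)^3 tells us the largest block for λ = 5 has size 3.
Step 3 — with total size 3, 1 blocks, and largest block 3, the block sizes (in nonincreasing order) are [3].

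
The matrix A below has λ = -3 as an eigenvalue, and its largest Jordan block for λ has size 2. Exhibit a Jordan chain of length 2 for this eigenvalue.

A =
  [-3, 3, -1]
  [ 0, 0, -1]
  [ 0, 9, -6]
A Jordan chain for λ = -3 of length 2:
v_1 = (3, 3, 9)ᵀ
v_2 = (0, 1, 0)ᵀ

Let N = A − (-3)·I. We want v_2 with N^2 v_2 = 0 but N^1 v_2 ≠ 0; then v_{j-1} := N · v_j for j = 2, …, 2.

Pick v_2 = (0, 1, 0)ᵀ.
Then v_1 = N · v_2 = (3, 3, 9)ᵀ.

Sanity check: (A − (-3)·I) v_1 = (0, 0, 0)ᵀ = 0. ✓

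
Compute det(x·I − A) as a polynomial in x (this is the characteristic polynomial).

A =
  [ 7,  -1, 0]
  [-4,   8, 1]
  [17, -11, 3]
x^3 - 18*x^2 + 108*x - 216

Expanding det(x·I − A) (e.g. by cofactor expansion or by noting that A is similar to its Jordan form J, which has the same characteristic polynomial as A) gives
  χ_A(x) = x^3 - 18*x^2 + 108*x - 216
which factors as (x - 6)^3. The eigenvalues (with algebraic multiplicities) are λ = 6 with multiplicity 3.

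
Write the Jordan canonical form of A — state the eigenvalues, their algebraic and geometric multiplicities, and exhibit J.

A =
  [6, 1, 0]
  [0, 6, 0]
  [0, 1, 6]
J_2(6) ⊕ J_1(6)

The characteristic polynomial is
  det(x·I − A) = x^3 - 18*x^2 + 108*x - 216 = (x - 6)^3

Eigenvalues and multiplicities (the geometric multiplicity of λ is n − rank(A − λI), which equals the number of Jordan blocks for λ):
  λ = 6: algebraic multiplicity = 3, geometric multiplicity = 2

Determining the block sizes for each eigenvalue:
  λ = 6: 2 blocks summing to 3 forces exactly one block of size 2 and the rest size 1 → block sizes [2, 1]

Assembling the blocks gives a Jordan form
J =
  [6, 1, 0]
  [0, 6, 0]
  [0, 0, 6]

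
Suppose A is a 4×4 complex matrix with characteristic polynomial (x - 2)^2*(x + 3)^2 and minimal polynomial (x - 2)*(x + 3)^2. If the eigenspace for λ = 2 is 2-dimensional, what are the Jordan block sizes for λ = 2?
Block sizes for λ = 2: [1, 1]

Step 1 — from the characteristic polynomial, algebraic multiplicity of λ = 2 is 2. From dim ker(A − (2)·I) = 2, there are exactly 2 Jordan blocks for λ = 2.
Step 2 — from the minimal polynomial, the factor (x − 2) tells us the largest block for λ = 2 has size 1.
Step 3 — with total size 2, 2 blocks, and largest block 1, the block sizes (in nonincreasing order) are [1, 1].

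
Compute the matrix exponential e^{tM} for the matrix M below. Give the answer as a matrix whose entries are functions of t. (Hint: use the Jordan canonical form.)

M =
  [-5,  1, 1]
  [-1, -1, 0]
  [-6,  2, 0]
e^{tM} =
  [t^2*exp(-2*t) - 3*t*exp(-2*t) + exp(-2*t), t*exp(-2*t), -t^2*exp(-2*t)/2 + t*exp(-2*t)]
  [t^2*exp(-2*t) - t*exp(-2*t), t*exp(-2*t) + exp(-2*t), -t^2*exp(-2*t)/2]
  [2*t^2*exp(-2*t) - 6*t*exp(-2*t), 2*t*exp(-2*t), -t^2*exp(-2*t) + 2*t*exp(-2*t) + exp(-2*t)]

Strategy: write M = P · J · P⁻¹ where J is a Jordan canonical form, so e^{tM} = P · e^{tJ} · P⁻¹, and e^{tJ} can be computed block-by-block.

M has Jordan form
J =
  [-2,  1,  0]
  [ 0, -2,  1]
  [ 0,  0, -2]
(up to reordering of blocks).

Per-block formulas:
  For a 3×3 Jordan block J_3(-2): exp(t · J_3(-2)) = e^(-2t)·(I + t·N + (t^2/2)·N^2), where N is the 3×3 nilpotent shift.

After assembling e^{tJ} and conjugating by P, we get:

e^{tM} =
  [t^2*exp(-2*t) - 3*t*exp(-2*t) + exp(-2*t), t*exp(-2*t), -t^2*exp(-2*t)/2 + t*exp(-2*t)]
  [t^2*exp(-2*t) - t*exp(-2*t), t*exp(-2*t) + exp(-2*t), -t^2*exp(-2*t)/2]
  [2*t^2*exp(-2*t) - 6*t*exp(-2*t), 2*t*exp(-2*t), -t^2*exp(-2*t) + 2*t*exp(-2*t) + exp(-2*t)]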